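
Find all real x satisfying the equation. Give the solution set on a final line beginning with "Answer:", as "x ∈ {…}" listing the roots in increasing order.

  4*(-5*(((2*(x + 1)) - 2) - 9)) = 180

Step 1. [4*(-5*(((2*(x + 1)) - 2) - 9)) = 180] leading coefficient 4: divide by 4. So div: -5*(((2*(x + 1)) - 2) - 9) = 45.
Step 2. [-5*(((2*(x + 1)) - 2) - 9) = 45] -5·(inner) — divide through by -5 ⇒ div: ((2*(x + 1)) - 2) - 9 = -9.
Step 3. [((2*(x + 1)) - 2) - 9 = -9] 9 comes off first (add 9) ⇒ sub: (2*(x + 1)) - 2 = 0.
Step 4. [(2*(x + 1)) - 2 = 0] -2 is outermost — add 2 both sides. So sub: 2*(x + 1) = 2.
Step 5. [2*(x + 1) = 2] LHS = 2·(…); ÷2 both sides. So div: x + 1 = 1.
Step 6. [x + 1 = 1] 1 comes off first (subtract 1). So sub: x = 0.

Answer: x ∈ {0}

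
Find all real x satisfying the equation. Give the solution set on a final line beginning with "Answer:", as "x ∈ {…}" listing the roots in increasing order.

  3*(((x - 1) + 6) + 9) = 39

Step 1. [3*(((x - 1) + 6) + 9) = 39] LHS = 3·(…); ÷3 both sides. So div: ((x - 1) + 6) + 9 = 13.
Step 2. [((x - 1) + 6) + 9 = 13] the outer +9 inverts by subtracting 9 ⇒ sub: (x - 1) + 6 = 4.
Step 3. [(x - 1) + 6 = 4] subtract 6: x sits inside (… + 6) ⇒ sub: x - 1 = -2.
Step 4. [x - 1 = -2] peel the -1: add 1 from each side ⇒ sub: x = -1.

Answer: x ∈ {-1}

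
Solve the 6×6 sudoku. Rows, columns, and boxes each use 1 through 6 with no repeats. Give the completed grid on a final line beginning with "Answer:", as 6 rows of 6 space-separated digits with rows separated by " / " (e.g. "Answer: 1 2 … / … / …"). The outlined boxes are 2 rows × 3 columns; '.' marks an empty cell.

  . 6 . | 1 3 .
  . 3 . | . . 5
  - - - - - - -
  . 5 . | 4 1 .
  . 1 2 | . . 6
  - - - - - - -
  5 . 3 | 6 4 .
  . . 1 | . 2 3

Step 1. [r4c1∈{3,4}] row 4 places 4 nowhere but r4c1, so r4c1=4.
Step 2. [r1c6∈{2,4}] across col 6, 4 lands solely at r1c6, so r1c6=4.
Step 3. [r3c1∈{3,6}] in row 3, 3 fits only at r3c1, so r3c1=3.
Step 4. [r6c4∈{5}] r6c4 is down to just 5, so r6c4=5.
Step 5. [r1c1∈{2}] r1c1 has the single candidate 2. So r1c1=2.
Step 6. [r6c2∈{4}] r6c2 is down to just 4. So r6c2=4.
Step 7. [r2c1∈{1}] r2c1 is down to just 1 ⇒ r2c1=1.
Step 8. [r3c3∈{6}] r3c3 has the single candidate 6 ⇒ r3c3=6.
Step 9. [r4c4∈{3}] r4c4 is down to just 3. So r4c4=3.
Step 10. [r4c5∈{5}] r4c5 is down to just 5 ⇒ r4c5=5.
Step 11. [r1c3∈{5}] r1c3 has the single candidate 5. So r1c3=5.
Step 12. [r5c6∈{1}] r5c6's peers cover all but 1 ⇒ r5c6=1.
Step 13. [r5c2∈{2}] r5c2 is down to just 2, so r5c2=2.
Step 14. [r2c3∈{4}] r2c3 has the single candidate 4 ⇒ r2c3=4.
Step 15. [r3c6∈{2}] nothing but 2 survives at r3c6. So r3c6=2.
Step 16. [r2c5∈{6}] r2c5 has the single candidate 6, so r2c5=6.
Step 17. [r6c1∈{6}] r6c1 has the single candidate 6 ⇒ r6c1=6.
Step 18. [r2c4∈{2}] nothing but 2 survives at r2c4 ⇒ r2c4=2.

Answer: 2 6 5 1 3 4 / 1 3 4 2 6 5 / 3 5 6 4 1 2 / 4 1 2 3 5 6 / 5 2 3 6 4 1 / 6 4 1 5 2 3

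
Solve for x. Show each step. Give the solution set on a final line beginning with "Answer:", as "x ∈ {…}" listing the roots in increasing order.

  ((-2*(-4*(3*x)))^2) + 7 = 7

Step 1. [((-2*(-4*(3*x)))^2) + 7 = 7] 7 comes off first (subtract 7) ⇒ sub: (-2*(-4*(3*x)))^2 = 0.
Step 2. [(-2*(-4*(3*x)))^2 = 0] 0 ≥ 0, LHS is (·)² — take ±√. So sqrt: -2*(-4*(3*x)) = 0.
Step 3. [-2*(-4*(3*x)) = 0] divide by the outer -2 ⇒ div: -4*(3*x) = 0.
Step 4. [-4*(3*x) = 0] -4 out front; divide by -4, so div: 3*x = 0.
Step 5. [3*x = 0] 3 out front; divide by 3, so div: x = 0.

Answer: x ∈ {0}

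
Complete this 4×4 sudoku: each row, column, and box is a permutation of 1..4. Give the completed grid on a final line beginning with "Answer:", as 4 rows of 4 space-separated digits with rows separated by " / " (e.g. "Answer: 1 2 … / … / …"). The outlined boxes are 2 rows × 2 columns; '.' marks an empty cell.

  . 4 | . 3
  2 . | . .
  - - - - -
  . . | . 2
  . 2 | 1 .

Step 1. [r4c4∈{4}] nothing but 4 survives at r4c4 ⇒ r4c4=4.
Step 2. [r4c1∈{3}] only 3 remains possible at r4c1, so r4c1=3.
Step 3. [r1c1∈{1}] r1c1 is down to just 1. So r1c1=1.
Step 4. [r1c3∈{2}] r1c3 is down to just 2. So r1c3=2.
Step 5. [r2c3∈{4}] r2c3 is down to just 4, so r2c3=4.
Step 6. [r2c2∈{3}] only 3 remains possible at r2c2 ⇒ r2c2=3.
Step 7. [r3c2∈{1}] r3c2 is down to just 1, so r3c2=1.
Step 8. [r2c4∈{1}] r2c4's peers cover all but 1 ⇒ r2c4=1.
Step 9. [r3c3∈{3}] r3c3 has the single candidate 3. So r3c3=3.
Step 10. [r3c1∈{4}] nothing but 4 survives at r3c1, so r3c1=4.

Answer: 1 4 2 3 / 2 3 4 1 / 4 1 3 2 / 3 2 1 4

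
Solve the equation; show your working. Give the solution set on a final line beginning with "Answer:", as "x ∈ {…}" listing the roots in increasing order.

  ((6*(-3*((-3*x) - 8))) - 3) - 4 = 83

Step 1. [((6*(-3*((-3*x) - 8))) - 3) - 4 = 83] peel the -4: add 4 from each side. So sub: (6*(-3*((-3*x) - 8))) - 3 = 87.
Step 2. [(6*(-3*((-3*x) - 8))) - 3 = 87] add 3: x sits inside (… - 3), so sub: 6*(-3*((-3*x) - 8)) = 90.
Step 3. [6*(-3*((-3*x) - 8)) = 90] leading coefficient 6: divide by 6. So div: -3*((-3*x) - 8) = 15.
Step 4. [-3*((-3*x) - 8) = 15] -3·(inner) — divide through by -3 ⇒ div: (-3*x) - 8 = -5.
Step 5. [(-3*x) - 8 = -5] peel the -8: add 8 from each side ⇒ sub: -3*x = 3.
Step 6. [-3*x = 3] -3 out front; divide by -3, so div: x = -1.

Answer: x ∈ {-1}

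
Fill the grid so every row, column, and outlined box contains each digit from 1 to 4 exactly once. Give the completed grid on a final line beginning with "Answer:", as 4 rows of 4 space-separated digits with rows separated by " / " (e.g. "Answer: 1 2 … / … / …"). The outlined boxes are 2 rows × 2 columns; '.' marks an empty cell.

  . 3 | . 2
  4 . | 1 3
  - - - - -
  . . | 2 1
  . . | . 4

Step 1. [r4c1∈{1,2,3}] col 1 places 2 nowhere but r4c1. So r4c1=2.
Step 2. [r3c1∈{3}] only 3 remains possible at r3c1. So r3c1=3.
Step 3. [r4c2∈{1}] r4c2 is down to just 1. So r4c2=1.
Step 4. [r1c3∈{4}] r1c3 has the single candidate 4 ⇒ r1c3=4.
Step 5. [r4c3∈{3}] r4c3's peers cover all but 3. So r4c3=3.
Step 6. [r3c2∈{4}] r3c2's peers cover all but 4, so r3c2=4.
Step 7. [r2c2∈{2}] r2c2's peers cover all but 2 ⇒ r2c2=2.
Step 8. [r1c1∈{1}] r1c1 is down to just 1, so r1c1=1.

Answer: 1 3 4 2 / 4 2 1 3 / 3 4 2 1 / 2 1 3 4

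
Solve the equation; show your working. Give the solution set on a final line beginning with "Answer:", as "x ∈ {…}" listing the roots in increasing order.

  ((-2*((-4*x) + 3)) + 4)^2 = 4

Step 1. [((-2*((-4*x) + 3)) + 4)^2 = 4] 4 ≥ 0, LHS is (·)² — take ±√ ⇒ sqrt: (-2*((-4*x) + 3)) + 4 = 2 or -2.
Step 2. [(-2*((-4*x) + 3)) + 4 = 2 or -2] -2 | LHS and -2 | 2 or -2: pull -2 out, so factor: ((-4*x) + 3) - 2 = -1 or 1.
Step 3. [((-4*x) + 3) - 2 = -1 or 1] the outer -2 inverts by adding 2, so sub: (-4*x) + 3 = 1 or 3.
Step 4. [(-4*x) + 3 = 1 or 3] subtract 3: x sits inside (… + 3) ⇒ sub: -4*x = -2 or 0.
Step 5. [-4*x = -2 or 0] -4 out front; divide by -4. So div: x = 1/2 or 0.

Answer: x ∈ {0, 1/2}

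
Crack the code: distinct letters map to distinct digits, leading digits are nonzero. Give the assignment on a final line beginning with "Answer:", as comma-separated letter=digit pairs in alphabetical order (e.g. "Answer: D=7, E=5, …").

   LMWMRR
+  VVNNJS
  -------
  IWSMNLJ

Step 1. [col 1: R + S ≡ J (mod 10)] several values work for S in column 1 (R + S ≡ J (mod 10), carry-in 0); try S=8. So S=8.
Step 2. [col 1: R + S ≡ J (mod 10)] no forcing yet in column 1 (carry-in 0); J=3 is free and consistent — try it ⇒ J=3.
Step 3. [col 1: R + S ≡ J (mod 10)] in column 1 we have R+S≡J with carry-in 0; given S=8, J=3 and digits 3,8 already taken and all letters distinct, that pins R to 5 ⇒ R=5.
Step 4. [col 2: R + J ≡ L (mod 10)] column 2: given R=5, J=3, carry-in 1, and digits 3,5,8 already taken and all letters distinct, R+J≡L (mod 10) forces L=9 ⇒ L=9.
Step 5. [I] the sum has 7 digits but both addends have 6; that extra leading digit I is the final carry, namely 1. So I=1.
Step 6. [col 3: M + N ≡ N (mod 10)] column 3: given nothing yet, carry-in 0, and digits 1,3,5,8,9 already taken and all letters distinct, M+N≡N (mod 10) forces M=0, so M=0.
Step 7. [col 3: M + N ≡ N (mod 10)] several values work for N in column 3 (M + N ≡ N (mod 10), carry-in 0); try N=4 ⇒ N=4.
Step 8. [col 4: W + N ≡ M (mod 10)] column 4 reads W+N+carry(0)=M with N=4, M=0; with digits 0,1,3,4,5,8,9 already taken and all letters distinct, the only value for W is 6. So W=6.
Step 9. [col 5: M + V ≡ S (mod 10)] column 5 reads M+V+carry(1)=S with M=0, S=8; with digits 0,1,3,4,5,6,8,9 already taken and all letters distinct, the only value for V is 7. So V=7.

Answer: I=1, J=3, L=9, M=0, N=4, R=5, S=8, V=7, W=6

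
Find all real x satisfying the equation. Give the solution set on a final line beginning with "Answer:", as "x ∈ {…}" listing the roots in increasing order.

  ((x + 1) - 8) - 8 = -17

Step 1. [((x + 1) - 8) - 8 = -17] peel the -8: add 8 from each side. So sub: (x + 1) - 8 = -9.
Step 2. [(x + 1) - 8 = -9] -8 is outermost — add 8 both sides. So sub: x + 1 = -1.
Step 3. [x + 1 = -1] +1 is outermost — subtract 1 both sides. So sub: x = -2.

Answer: x ∈ {-2}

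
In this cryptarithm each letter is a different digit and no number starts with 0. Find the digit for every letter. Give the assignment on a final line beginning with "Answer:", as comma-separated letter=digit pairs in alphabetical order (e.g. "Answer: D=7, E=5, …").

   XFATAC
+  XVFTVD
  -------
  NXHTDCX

Step 1. [col 1: C + D ≡ X (mod 10)] D=7 is one option consistent with column 1 (C + D ≡ X (mod 10), carry-in 0) — take it, so D=7.
Step 2. [col 1: C + D ≡ X (mod 10)] no forcing yet in column 1 (carry-in 0); C=2 is free and consistent — try it, so C=2.
Step 3. [N] N is the leading digit of a 7-digit sum of two 6-digit numbers; the final carry is exactly 1. So N=1.
Step 4. [col 1: C + D ≡ X (mod 10)] from column 1 (C=2, D=7, carry-in 0, digits 1,2,7 already taken and all letters distinct): X must equal 9, so X=9.
Step 5. [col 2: A + V ≡ C (mod 10)] no forcing yet in column 2 (carry-in 0); A=8 is free and consistent — try it. So A=8.
Step 6. [col 2: A + V ≡ C (mod 10)] column 2 reads A+V+carry(0)=C with A=8, C=2; with digits 1,2,7,8,9 already taken and all letters distinct, the only value for V is 4. So V=4.
Step 7. [col 3: T + T ≡ D (mod 10)] column 3 reads T+T+carry(1)=D with D=7; with digits 1,2,4,7,8,9 already taken and all letters distinct, the only value for T is 3 ⇒ T=3.
Step 8. [col 4: A + F ≡ T (mod 10)] from column 4 (A=8, T=3, carry-in 0, digits 1,2,3,4,7,8,9 already taken and all letters distinct): F must equal 5. So F=5.
Step 9. [col 5: F + V ≡ H (mod 10)] in column 5 we have F+V≡H with carry-in 1; given F=5, V=4 and digits 1,2,3,4,5,7,8,9 already taken and all letters distinct, that pins H to 0, so H=0.

Answer: A=8, C=2, D=7, F=5, H=0, N=1, T=3, V=4, X=9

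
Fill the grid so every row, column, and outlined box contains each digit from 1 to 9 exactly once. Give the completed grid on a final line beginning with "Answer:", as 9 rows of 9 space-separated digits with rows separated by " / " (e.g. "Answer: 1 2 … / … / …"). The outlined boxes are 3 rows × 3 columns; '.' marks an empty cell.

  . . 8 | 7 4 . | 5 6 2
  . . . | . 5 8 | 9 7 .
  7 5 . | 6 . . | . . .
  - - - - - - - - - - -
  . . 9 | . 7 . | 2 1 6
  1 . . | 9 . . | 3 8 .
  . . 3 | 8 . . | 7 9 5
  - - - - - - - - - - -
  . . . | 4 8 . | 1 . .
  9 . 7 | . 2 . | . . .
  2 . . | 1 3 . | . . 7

Step 1. [r8c2∈{1,3,4,6,8}] row 8 places 1 nowhere but r8c2 ⇒ r8c2=1.
Step 2. [r5c9∈{4}] only 4 remains possible at r5c9, so r5c9=4.
Step 3. [r1c6∈{1,3,9}] r1c6 is the only open cell in row 1 admitting 1 ⇒ r1c6=1.
Step 4. [r5c5∈{6}] r5c5 is down to just 6. So r5c5=6.
Step 5. [r8c4∈{5}] r8c4 is down to just 5 ⇒ r8c4=5.
Step 6. [r2c4∈{2,3}] 2 has one home in col 4: r2c4 ⇒ r2c4=2.
Step 7. [r1c1∈{3}] r1c1 is down to just 3. So r1c1=3.
Step 8. [r2c9∈{1,3}] r2c9 is the only open cell in row 2 admitting 3, so r2c9=3.
Step 9. [r3c8∈{4}] only 4 remains possible at r3c8 ⇒ r3c8=4.
Step 10. [r9c2∈{4,6,8}] r9c2 is the only open cell in box 7 admitting 8 ⇒ r9c2=8.
Step 11. [r4c2∈{4}] r4c2 is down to just 4, so r4c2=4.
Step 12. [r9c3∈{4,5,6}] 4 has one home in box 7: r9c3, so r9c3=4.
Step 13. [r2c2∈{6}] only 6 remains possible at r2c2. So r2c2=6.
Step 14. [r7c3∈{5,6}] 6 has one home in col 3: r7c3 ⇒ r7c3=6.
Step 15. [r6c2∈{2}] r6c2 is down to just 2. So r6c2=2.
Step 16. [r9c6∈{6,9}] 9 has one home in row 9: r9c6, so r9c6=9.
Step 17. [r3c7∈{8}] nothing but 8 survives at r3c7, so r3c7=8.
Step 18. [r7c1∈{5}] nothing but 5 survives at r7c1, so r7c1=5.
Step 19. [r4c6∈{3,5}] r4c6 is the only open cell in row 4 admitting 5, so r4c6=5.
Step 20. [r3c9∈{1}] r3c9 has the single candidate 1, so r3c9=1.
Step 21. [r8c7∈{4,6}] r8c7 is the only open cell in row 8 admitting 4 ⇒ r8c7=4.
Step 22. [r7c8∈{2,3}] row 7 places 2 nowhere but r7c8. So r7c8=2.
Step 23. [r8c6∈{6}] only 6 remains possible at r8c6 ⇒ r8c6=6.
Step 24. [r9c7∈{6}] r9c7 is down to just 6. So r9c7=6.
Step 25. [r6c6∈{4}] r6c6 has the single candidate 4 ⇒ r6c6=4.
Step 26. [r7c9∈{9}] r7c9's peers cover all but 9, so r7c9=9.
Step 27. [r2c1∈{4}] r2c1's peers cover all but 4. So r2c1=4.
Step 28. [r8c9∈{8}] only 8 remains possible at r8c9, so r8c9=8.
Step 29. [r4c4∈{3}] only 3 remains possible at r4c4. So r4c4=3.
Step 30. [r6c5∈{1}] r6c5's peers cover all but 1. So r6c5=1.
Step 31. [r7c6∈{7}] r7c6 has the single candidate 7. So r7c6=7.
Step 32. [r5c3∈{5}] r5c3 is down to just 5. So r5c3=5.
Step 33. [r8c8∈{3}] r8c8's peers cover all but 3. So r8c8=3.
Step 34. [r1c2∈{9}] r1c2 is down to just 9. So r1c2=9.
Step 35. [r5c2∈{7}] r5c2 has the single candidate 7, so r5c2=7.
Step 36. [r9c8∈{5}] r9c8 has the single candidate 5. So r9c8=5.
Step 37. [r3c3∈{2}] r3c3 is down to just 2 ⇒ r3c3=2.
Step 38. [r5c6∈{2}] r5c6 is down to just 2. So r5c6=2.
Step 39. [r6c1∈{6}] nothing but 6 survives at r6c1. So r6c1=6.
Step 40. [r3c6∈{3}] r3c6 has the single candidate 3, so r3c6=3.
Step 41. [r2c3∈{1}] r2c3 has the single candidate 1 ⇒ r2c3=1.
Step 42. [r3c5∈{9}] r3c5 is down to just 9. So r3c5=9.
Step 43. [r4c1∈{8}] only 8 remains possible at r4c1, so r4c1=8.
Step 44. [r7c2∈{3}] r7c2 has the single candidate 3. So r7c2=3.

Answer: 3 9 8 7 4 1 5 6 2 / 4 6 1 2 5 8 9 7 3 / 7 5 2 6 9 3 8 4 1 / 8 4 9 3 7 5 2 1 6 / 1 7 5 9 6 2 3 8 4 / 6 2 3 8 1 4 7 9 5 / 5 3 6 4 8 7 1 2 9 / 9 1 7 5 2 6 4 3 8 / 2 8 4 1 3 9 6 5 7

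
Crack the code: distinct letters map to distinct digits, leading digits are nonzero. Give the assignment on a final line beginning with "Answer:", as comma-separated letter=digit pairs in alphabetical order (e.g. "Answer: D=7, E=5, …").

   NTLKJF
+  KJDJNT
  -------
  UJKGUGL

Step 1. [col 1: F + T ≡ L (mod 10)] several values work for L in column 1 (F + T ≡ L (mod 10), carry-in 0); try L=5, so L=5.
Step 2. [col 1: F + T ≡ L (mod 10)] several values work for T in column 1 (F + T ≡ L (mod 10), carry-in 0); try T=7. So T=7.
Step 3. [col 1: F + T ≡ L (mod 10)] from column 1 (T=7, L=5, carry-in 0, digits 5,7 already taken and all letters distinct): F must equal 8, so F=8.
Step 4. [col 2: J + N ≡ G (mod 10)] no forcing yet in column 2 (carry-in 1); J=2 is free and consistent — try it, so J=2.
Step 5. [col 2: J + N ≡ G (mod 10)] no forcing yet in column 2 (carry-in 1); N=3 is free and consistent — try it, so N=3.
Step 6. [U] adding two 6-digit numbers gives at most 6+1 digits, and here it does — U is that final carry and must be 1 ⇒ U=1.
Step 7. [col 2: J + N ≡ G (mod 10)] in column 2 we have J+N≡G with carry-in 1; given J=2, N=3 and digits 1,2,3,5,7,8 already taken and all letters distinct, that pins G to 6 ⇒ G=6.
Step 8. [col 3: K + J ≡ U (mod 10)] column 3: given J=2, U=1, carry-in 0, and digits 1,2,3,5,6,7,8 already taken and all letters distinct, K+J≡U (mod 10) forces K=9. So K=9.
Step 9. [col 4: L + D ≡ G (mod 10)] column 4: given L=5, G=6, carry-in 1, and digits 1,2,3,5,6,7,8,9 already taken and all letters distinct, L+D≡G (mod 10) forces D=0. So D=0.

Answer: D=0, F=8, G=6, J=2, K=9, L=5, N=3, T=7, U=1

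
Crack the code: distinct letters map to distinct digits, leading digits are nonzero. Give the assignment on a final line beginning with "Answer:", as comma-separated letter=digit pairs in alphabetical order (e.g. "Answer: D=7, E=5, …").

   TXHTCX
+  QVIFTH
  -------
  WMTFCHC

Step 1. [W] adding two 6-digit numbers gives at most 6+1 digits, and here it does — W is that final carry and must be 1 ⇒ W=1.
Step 2. [col 1: X + H ≡ C (mod 10)] column 1 (X + H ≡ C (mod 10), carry-in 0) doesn't pin X yet; pick X=2 and continue, so X=2.
Step 3. [col 1: X + H ≡ C (mod 10)] several values work for H in column 1 (X + H ≡ C (mod 10), carry-in 0); try H=7 ⇒ H=7.
Step 4. [col 1: X + H ≡ C (mod 10)] in column 1 we have X+H≡C with carry-in 0; given X=2, H=7 and digits 1,2,7 already taken and all letters distinct, that pins C to 9, so C=9.
Step 5. [col 2: C + T ≡ H (mod 10)] column 2 reads C+T+carry(0)=H with C=9, H=7; with digits 1,2,7,9 already taken and all letters distinct, the only value for T is 8 ⇒ T=8.
Step 6. [col 3: T + F ≡ C (mod 10)] from column 3 (T=8, C=9, carry-in 1, digits 1,2,7,8,9 already taken and all letters distinct): F must equal 0, so F=0.
Step 7. [col 4: H + I ≡ F (mod 10)] in column 4 we have H+I≡F with carry-in 0; given H=7, F=0 and digits 0,1,2,7,8,9 already taken and all letters distinct, that pins I to 3, so I=3.
Step 8. [col 5: X + V ≡ T (mod 10)] column 5 reads X+V+carry(1)=T with X=2, T=8; with digits 0,1,2,3,7,8,9 already taken and all letters distinct, the only value for V is 5, so V=5.
Step 9. [col 6: T + Q ≡ M (mod 10)] column 6: given T=8, carry-in 0, and digits 0,1,2,3,5,7,8,9 already taken and all letters distinct, T+Q≡M (mod 10) forces M=4 ⇒ M=4.
Step 10. [col 6: T + Q ≡ M (mod 10)] from column 6 (T=8, M=4, carry-in 0, digits 0,1,2,3,4,5,7,8,9 already taken and all letters distinct): Q must equal 6, so Q=6.

Answer: C=9, F=0, H=7, I=3, M=4, Q=6, T=8, V=5, W=1, X=2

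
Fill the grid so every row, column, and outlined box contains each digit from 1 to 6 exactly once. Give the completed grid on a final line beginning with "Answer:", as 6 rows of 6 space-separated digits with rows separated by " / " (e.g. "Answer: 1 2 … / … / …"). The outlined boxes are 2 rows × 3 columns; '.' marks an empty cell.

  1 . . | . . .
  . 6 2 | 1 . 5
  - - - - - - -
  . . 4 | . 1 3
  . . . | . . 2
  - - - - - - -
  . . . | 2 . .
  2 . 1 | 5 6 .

Step 1. [r6c2∈{3,4}] r6c2 is the only open cell in row 6 admitting 3. So r6c2=3.
Step 2. [r1c4∈{3,4,6}] across col 4, 3 lands solely at r1c4. So r1c4=3.
Step 3. [r2c5∈{4}] r2c5's peers cover all but 4, so r2c5=4.
Step 4. [r5c1∈{4,5,6}] in col 1, 4 fits only at r5c1, so r5c1=4.
Step 5. [r5c2∈{5}] r5c2's peers cover all but 5, so r5c2=5.
Step 6. [r4c3∈{3,5,6}] 3 has one home in col 3: r4c3 ⇒ r4c3=3.
Step 7. [r3c1∈{5,6}] across row 3, 5 lands solely at r3c1, so r3c1=5.
Step 8. [r4c1∈{6}] nothing but 6 survives at r4c1, so r4c1=6.
Step 9. [r4c4∈{4}] r4c4's peers cover all but 4, so r4c4=4.
Step 10. [r4c5∈{5}] only 5 remains possible at r4c5. So r4c5=5.
Step 11. [r3c4∈{6}] r3c4's peers cover all but 6, so r3c4=6.
Step 12. [r5c6∈{1}] r5c6's peers cover all but 1. So r5c6=1.
Step 13. [r5c5∈{3}] r5c5's peers cover all but 3 ⇒ r5c5=3.
Step 14. [r6c6∈{4}] r6c6 is down to just 4, so r6c6=4.
Step 15. [r1c6∈{6}] r1c6 has the single candidate 6. So r1c6=6.
Step 16. [r5c3∈{6}] r5c3's peers cover all but 6. So r5c3=6.
Step 17. [r4c2∈{1}] only 1 remains possible at r4c2. So r4c2=1.
Step 18. [r1c2∈{4}] nothing but 4 survives at r1c2, so r1c2=4.
Step 19. [r2c1∈{3}] r2c1 is down to just 3, so r2c1=3.
Step 20. [r1c5∈{2}] r1c5 has the single candidate 2. So r1c5=2.
Step 21. [r3c2∈{2}] r3c2 is down to just 2. So r3c2=2.
Step 22. [r1c3∈{5}] r1c3 has the single candidate 5 ⇒ r1c3=5.

Answer: 1 4 5 3 2 6 / 3 6 2 1 4 5 / 5 2 4 6 1 3 / 6 1 3 4 5 2 / 4 5 6 2 3 1 / 2 3 1 5 6 4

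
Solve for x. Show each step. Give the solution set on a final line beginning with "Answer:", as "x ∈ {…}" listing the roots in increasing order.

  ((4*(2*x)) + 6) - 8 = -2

Step 1. [((4*(2*x)) + 6) - 8 = -2] -8 is outermost — add 8 both sides ⇒ sub: (4*(2*x)) + 6 = 6.
Step 2. [(4*(2*x)) + 6 = 6] 6 comes off first (subtract 6). So sub: 4*(2*x) = 0.
Step 3. [4*(2*x) = 0] 4·(inner) — divide through by 4. So div: 2*x = 0.
Step 4. [2*x = 0] LHS = 2·(…); ÷2 both sides. So div: x = 0.

Answer: x ∈ {0}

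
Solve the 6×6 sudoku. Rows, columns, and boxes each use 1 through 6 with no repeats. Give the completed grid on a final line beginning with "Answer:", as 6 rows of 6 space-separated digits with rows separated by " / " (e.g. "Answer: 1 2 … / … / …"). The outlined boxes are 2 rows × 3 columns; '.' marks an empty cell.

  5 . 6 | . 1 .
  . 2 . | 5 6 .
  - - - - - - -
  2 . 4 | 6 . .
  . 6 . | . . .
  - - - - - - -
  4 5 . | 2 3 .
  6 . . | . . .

Step 1. [r2c6∈{3,4}] across row 2, 4 lands solely at r2c6, so r2c6=4.
Step 2. [r5c3∈{1}] nothing but 1 survives at r5c3 ⇒ r5c3=1.
Step 3. [r2c3∈{3}] r2c3 is down to just 3 ⇒ r2c3=3.
Step 4. [r3c5∈{5}] r3c5's peers cover all but 5. So r3c5=5.
Step 5. [r4c1∈{1,3}] across col 1, 3 lands solely at r4c1, so r4c1=3.
Step 6. [r3c6∈{1,3}] in row 3, 3 fits only at r3c6, so r3c6=3.
Step 7. [r4c5∈{2,4}] r4c5 is the only open cell in col 5 admitting 2. So r4c5=2.
Step 8. [r4c6∈{1}] nothing but 1 survives at r4c6. So r4c6=1.
Step 9. [r6c4∈{1,4}] row 6 places 1 nowhere but r6c4. So r6c4=1.
Step 10. [r6c6∈{5}] r6c6 is down to just 5, so r6c6=5.
Step 11. [r6c2∈{3}] r6c2 is down to just 3 ⇒ r6c2=3.
Step 12. [r2c1∈{1}] r2c1 has the single candidate 1 ⇒ r2c1=1.
Step 13. [r6c5∈{4}] r6c5 has the single candidate 4, so r6c5=4.
Step 14. [r3c2∈{1}] r3c2's peers cover all but 1 ⇒ r3c2=1.
Step 15. [r4c4∈{4}] r4c4's peers cover all but 4, so r4c4=4.
Step 16. [r4c3∈{5}] nothing but 5 survives at r4c3 ⇒ r4c3=5.
Step 17. [r6c3∈{2}] r6c3's peers cover all but 2, so r6c3=2.
Step 18. [r1c6∈{2}] r1c6 has the single candidate 2. So r1c6=2.
Step 19. [r1c4∈{3}] nothing but 3 survives at r1c4, so r1c4=3.
Step 20. [r5c6∈{6}] only 6 remains possible at r5c6, so r5c6=6.
Step 21. [r1c2∈{4}] r1c2 is down to just 4, so r1c2=4.

Answer: 5 4 6 3 1 2 / 1 2 3 5 6 4 / 2 1 4 6 5 3 / 3 6 5 4 2 1 / 4 5 1 2 3 6 / 6 3 2 1 4 5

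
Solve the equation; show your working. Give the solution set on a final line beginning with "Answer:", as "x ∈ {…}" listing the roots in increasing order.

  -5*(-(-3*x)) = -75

Step 1. [-5*(-(-3*x)) = -75] LHS = -5·(…); ÷-5 both sides. So div: -(-3*x) = 15.
Step 2. [-(-3*x) = 15] leading − — multiply by −1 ⇒ neg: -3*x = -15.
Step 3. [-3*x = -15] -3 out front; divide by -3. So div: x = 5.

Answer: x ∈ {5}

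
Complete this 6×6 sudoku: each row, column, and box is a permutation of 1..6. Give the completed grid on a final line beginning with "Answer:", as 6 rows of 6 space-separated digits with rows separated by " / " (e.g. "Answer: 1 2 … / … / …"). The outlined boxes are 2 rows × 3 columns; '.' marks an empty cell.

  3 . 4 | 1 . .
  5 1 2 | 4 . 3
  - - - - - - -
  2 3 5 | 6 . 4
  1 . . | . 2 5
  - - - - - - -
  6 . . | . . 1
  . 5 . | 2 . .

Step 1. [r1c2∈{6}] r1c2 is down to just 6 ⇒ r1c2=6.
Step 2. [r5c3∈{3}] r5c3 has the single candidate 3 ⇒ r5c3=3.
Step 3. [r6c5∈{3,4,6}] row 6 places 3 nowhere but r6c5, so r6c5=3.
Step 4. [r5c5∈{4,5}] in col 5, 4 fits only at r5c5, so r5c5=4.
Step 5. [r6c6∈{6}] nothing but 6 survives at r6c6. So r6c6=6.
Step 6. [r6c1∈{4}] r6c1 is down to just 4 ⇒ r6c1=4.
Step 7. [r1c6∈{2}] r1c6's peers cover all but 2 ⇒ r1c6=2.
Step 8. [r1c5∈{5}] nothing but 5 survives at r1c5, so r1c5=5.
Step 9. [r4c2∈{4}] r4c2 is down to just 4, so r4c2=4.
Step 10. [r5c4∈{5}] r5c4 has the single candidate 5. So r5c4=5.
Step 11. [r4c3∈{6}] r4c3 has the single candidate 6 ⇒ r4c3=6.
Step 12. [r6c3∈{1}] r6c3 is down to just 1. So r6c3=1.
Step 13. [r3c5∈{1}] r3c5's peers cover all but 1, so r3c5=1.
Step 14. [r2c5∈{6}] nothing but 6 survives at r2c5, so r2c5=6.
Step 15. [r5c2∈{2}] r5c2's peers cover all but 2. So r5c2=2.
Step 16. [r4c4∈{3}] r4c4's peers cover all but 3, so r4c4=3.

Answer: 3 6 4 1 5 2 / 5 1 2 4 6 3 / 2 3 5 6 1 4 / 1 4 6 3 2 5 / 6 2 3 5 4 1 / 4 5 1 2 3 6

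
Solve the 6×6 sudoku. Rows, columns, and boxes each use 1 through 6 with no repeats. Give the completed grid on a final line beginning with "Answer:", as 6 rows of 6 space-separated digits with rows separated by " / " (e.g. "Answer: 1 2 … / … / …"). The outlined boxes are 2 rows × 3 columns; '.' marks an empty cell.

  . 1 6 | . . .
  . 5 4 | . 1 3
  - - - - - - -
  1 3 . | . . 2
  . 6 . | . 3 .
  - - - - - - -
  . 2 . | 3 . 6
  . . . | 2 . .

Step 1. [r4c1∈{2,4,5}] 4 has one home in box 3: r4c1 ⇒ r4c1=4.
Step 2. [r3c3∈{5}] only 5 remains possible at r3c3, so r3c3=5.
Step 3. [r5c5∈{4,5}] row 5 places 4 nowhere but r5c5 ⇒ r5c5=4.
Step 4. [r6c5∈{5}] r6c5's peers cover all but 5, so r6c5=5.
Step 5. [r6c6∈{1}] only 1 remains possible at r6c6, so r6c6=1.
Step 6. [r4c6∈{5}] nothing but 5 survives at r4c6 ⇒ r4c6=5.
Step 7. [r1c1∈{2,3}] 3 has one home in row 1: r1c1, so r1c1=3.
Step 8. [r3c4∈{4,6}] in row 3, 4 fits only at r3c4 ⇒ r3c4=4.
Step 9. [r4c4∈{1}] r4c4 has the single candidate 1, so r4c4=1.
Step 10. [r3c5∈{6}] nothing but 6 survives at r3c5, so r3c5=6.
Step 11. [r6c3∈{3}] nothing but 3 survives at r6c3, so r6c3=3.
Step 12. [r1c6∈{4}] r1c6 has the single candidate 4, so r1c6=4.
Step 13. [r2c1∈{2}] r2c1 is down to just 2 ⇒ r2c1=2.
Step 14. [r1c5∈{2}] r1c5 has the single candidate 2, so r1c5=2.
Step 15. [r6c1∈{6}] r6c1 is down to just 6. So r6c1=6.
Step 16. [r4c3∈{2}] r4c3's peers cover all but 2 ⇒ r4c3=2.
Step 17. [r1c4∈{5}] only 5 remains possible at r1c4. So r1c4=5.
Step 18. [r6c2∈{4}] nothing but 4 survives at r6c2 ⇒ r6c2=4.
Step 19. [r2c4∈{6}] only 6 remains possible at r2c4. So r2c4=6.
Step 20. [r5c1∈{5}] only 5 remains possible at r5c1 ⇒ r5c1=5.
Step 21. [r5c3∈{1}] only 1 remains possible at r5c3 ⇒ r5c3=1.

Answer: 3 1 6 5 2 4 / 2 5 4 6 1 3 / 1 3 5 4 6 2 / 4 6 2 1 3 5 / 5 2 1 3 4 6 / 6 4 3 2 5 1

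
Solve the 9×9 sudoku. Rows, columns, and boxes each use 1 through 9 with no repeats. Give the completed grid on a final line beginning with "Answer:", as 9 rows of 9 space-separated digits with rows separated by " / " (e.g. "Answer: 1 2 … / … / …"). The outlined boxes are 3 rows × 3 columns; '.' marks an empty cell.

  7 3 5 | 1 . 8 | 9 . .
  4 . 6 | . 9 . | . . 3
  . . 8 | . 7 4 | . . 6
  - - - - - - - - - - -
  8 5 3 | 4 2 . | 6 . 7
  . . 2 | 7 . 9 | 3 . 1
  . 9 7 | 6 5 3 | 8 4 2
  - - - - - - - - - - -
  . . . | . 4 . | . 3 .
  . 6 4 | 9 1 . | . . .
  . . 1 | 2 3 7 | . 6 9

Step 1. [r8c6∈{5}] only 5 remains possible at r8c6 ⇒ r8c6=5.
Step 2. [r1c8∈{2}] nothing but 2 survives at r1c8. So r1c8=2.
Step 3. [r7c7∈{1,2,5,7}] across row 7, 1 lands solely at r7c7 ⇒ r7c7=1.
Step 4. [r3c7∈{5}] nothing but 5 survives at r3c7. So r3c7=5.
Step 5. [r3c1∈{1,2,9}] in row 3, 9 fits only at r3c1. So r3c1=9.
Step 6. [r3c2∈{1,2}] row 3 places 2 nowhere but r3c2, so r3c2=2.
Step 7. [r2c8∈{1,7,8}] row 2 places 8 nowhere but r2c8. So r2c8=8.
Step 8. [r7c9∈{5,8}] col 9 places 5 nowhere but r7c9. So r7c9=5.
Step 9. [r8c7∈{2,7}] col 7 places 2 nowhere but r8c7, so r8c7=2.
Step 10. [r7c4∈{8}] r7c4 is down to just 8 ⇒ r7c4=8.
Step 11. [r5c5∈{8}] only 8 remains possible at r5c5, so r5c5=8.
Step 12. [r9c2∈{8}] r9c2 has the single candidate 8. So r9c2=8.
Step 13. [r6c1∈{1}] r6c1's peers cover all but 1. So r6c1=1.
Step 14. [r7c2∈{7}] r7c2 is down to just 7, so r7c2=7.
Step 15. [r2c2∈{1}] r2c2's peers cover all but 1, so r2c2=1.
Step 16. [r4c8∈{9}] r4c8's peers cover all but 9, so r4c8=9.
Step 17. [r7c1∈{2}] r7c1 is down to just 2, so r7c1=2.
Step 18. [r2c6∈{2}] nothing but 2 survives at r2c6. So r2c6=2.
Step 19. [r5c2∈{4}] nothing but 4 survives at r5c2 ⇒ r5c2=4.
Step 20. [r9c7∈{4}] nothing but 4 survives at r9c7 ⇒ r9c7=4.
Step 21. [r7c3∈{9}] r7c3 is down to just 9. So r7c3=9.
Step 22. [r8c9∈{8}] r8c9's peers cover all but 8 ⇒ r8c9=8.
Step 23. [r5c1∈{6}] nothing but 6 survives at r5c1, so r5c1=6.
Step 24. [r7c6∈{6}] nothing but 6 survives at r7c6, so r7c6=6.
Step 25. [r8c8∈{7}] nothing but 7 survives at r8c8 ⇒ r8c8=7.
Step 26. [r8c1∈{3}] nothing but 3 survives at r8c1. So r8c1=3.
Step 27. [r3c8∈{1}] r3c8's peers cover all but 1. So r3c8=1.
Step 28. [r1c5∈{6}] r1c5 has the single candidate 6. So r1c5=6.
Step 29. [r4c6∈{1}] r4c6 has the single candidate 1, so r4c6=1.
Step 30. [r5c8∈{5}] r5c8 has the single candidate 5. So r5c8=5.
Step 31. [r2c7∈{7}] only 7 remains possible at r2c7 ⇒ r2c7=7.
Step 32. [r3c4∈{3}] nothing but 3 survives at r3c4, so r3c4=3.
Step 33. [r2c4∈{5}] r2c4 has the single candidate 5, so r2c4=5.
Step 34. [r1c9∈{4}] r1c9's peers cover all but 4 ⇒ r1c9=4.
Step 35. [r9c1∈{5}] nothing but 5 survives at r9c1. So r9c1=5.

Answer: 7 3 5 1 6 8 9 2 4 / 4 1 6 5 9 2 7 8 3 / 9 2 8 3 7 4 5 1 6 / 8 5 3 4 2 1 6 9 7 / 6 4 2 7 8 9 3 5 1 / 1 9 7 6 5 3 8 4 2 / 2 7 9 8 4 6 1 3 5 / 3 6 4 9 1 5 2 7 8 / 5 8 1 2 3 7 4 6 9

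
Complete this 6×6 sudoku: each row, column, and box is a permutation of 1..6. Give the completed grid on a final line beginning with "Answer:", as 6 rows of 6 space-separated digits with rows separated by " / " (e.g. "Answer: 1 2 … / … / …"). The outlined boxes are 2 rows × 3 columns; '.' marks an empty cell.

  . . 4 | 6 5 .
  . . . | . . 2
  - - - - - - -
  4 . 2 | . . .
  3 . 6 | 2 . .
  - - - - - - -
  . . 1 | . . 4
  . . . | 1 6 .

Step 1. [r3c6∈{1,3,5,6}] r3c6 is the only open cell in row 3 admitting 6. So r3c6=6.
Step 2. [r6c2∈{2,3,4,5}] in row 6, 4 fits only at r6c2. So r6c2=4.
Step 3. [r6c1∈{2,5}] across row 6, 2 lands solely at r6c1, so r6c1=2.
Step 4. [r1c1∈{1}] r1c1 is down to just 1, so r1c1=1.
Step 5. [r4c6∈{1,5}] r4c6 is the only open cell in col 6 admitting 1, so r4c6=1.
Step 6. [r1c6∈{3}] nothing but 3 survives at r1c6, so r1c6=3.
Step 7. [r6c3∈{3,5}] r6c3 is the only open cell in row 6 admitting 3. So r6c3=3.
Step 8. [r3c4∈{3,5}] 5 has one home in box 4: r3c4 ⇒ r3c4=5.
Step 9. [r2c2∈{3,5,6}] 3 has one home in row 2: r2c2. So r2c2=3.
Step 10. [r2c1∈{5,6}] across row 2, 6 lands solely at r2c1 ⇒ r2c1=6.
Step 11. [r5c5∈{2,3}] 2 has one home in row 5: r5c5 ⇒ r5c5=2.
Step 12. [r5c2∈{5,6}] row 5 places 6 nowhere but r5c2. So r5c2=6.
Step 13. [r2c4∈{4}] r2c4 is down to just 4 ⇒ r2c4=4.
Step 14. [r6c6∈{5}] r6c6 has the single candidate 5, so r6c6=5.
Step 15. [r3c2∈{1}] only 1 remains possible at r3c2. So r3c2=1.
Step 16. [r1c2∈{2}] only 2 remains possible at r1c2 ⇒ r1c2=2.
Step 17. [r3c5∈{3}] r3c5 is down to just 3, so r3c5=3.
Step 18. [r4c2∈{5}] only 5 remains possible at r4c2 ⇒ r4c2=5.
Step 19. [r2c5∈{1}] r2c5 is down to just 1. So r2c5=1.
Step 20. [r2c3∈{5}] r2c3 has the single candidate 5, so r2c3=5.
Step 21. [r5c1∈{5}] r5c1 is down to just 5 ⇒ r5c1=5.
Step 22. [r4c5∈{4}] r4c5's peers cover all but 4, so r4c5=4.
Step 23. [r5c4∈{3}] r5c4 is down to just 3. So r5c4=3.

Answer: 1 2 4 6 5 3 / 6 3 5 4 1 2 / 4 1 2 5 3 6 / 3 5 6 2 4 1 / 5 6 1 3 2 4 / 2 4 3 1 6 5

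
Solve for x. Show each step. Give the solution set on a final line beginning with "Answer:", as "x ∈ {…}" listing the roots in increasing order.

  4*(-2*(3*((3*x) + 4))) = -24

Step 1. [4*(-2*(3*((3*x) + 4))) = -24] leading coefficient 4: divide by 4. So div: -2*(3*((3*x) + 4)) = -6.
Step 2. [-2*(3*((3*x) + 4)) = -6] leading coefficient -2: divide by -2. So div: 3*((3*x) + 4) = 3.
Step 3. [3*((3*x) + 4) = 3] 3·(inner) — divide through by 3, so div: (3*x) + 4 = 1.
Step 4. [(3*x) + 4 = 1] peel the +4: subtract 4 from each side, so sub: 3*x = -3.
Step 5. [3*x = -3] 3·(inner) — divide through by 3, so div: x = -1.

Answer: x ∈ {-1}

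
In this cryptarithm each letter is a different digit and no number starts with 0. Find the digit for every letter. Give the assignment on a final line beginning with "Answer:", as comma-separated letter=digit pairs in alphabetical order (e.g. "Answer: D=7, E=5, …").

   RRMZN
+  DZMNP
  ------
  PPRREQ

Step 1. [col 1: N + P ≡ Q (mod 10)] N=5 is one option consistent with column 1 (N + P ≡ Q (mod 10), carry-in 0) — take it, so N=5.
Step 2. [col 1: N + P ≡ Q (mod 10)] Q=6 is one option consistent with column 1 (N + P ≡ Q (mod 10), carry-in 0) — take it, so Q=6.
Step 3. [col 1: N + P ≡ Q (mod 10)] from column 1 (N=5, Q=6, carry-in 0, digits 5,6 already taken and all letters distinct): P must equal 1 ⇒ P=1.
Step 4. [col 2: Z + N ≡ E (mod 10)] no forcing yet in column 2 (carry-in 0); E=4 is free and consistent — try it ⇒ E=4.
Step 5. [col 2: Z + N ≡ E (mod 10)] column 2: given N=5, E=4, carry-in 0, and digits 1,4,5,6 already taken and all letters distinct, Z+N≡E (mod 10) forces Z=9 ⇒ Z=9.
Step 6. [col 3: M + M ≡ R (mod 10)] in column 3 we have M+M≡R with carry-in 1; given nothing yet and digits 1,4,5,6,9 already taken and all letters distinct, that pins R to 7. So R=7.
Step 7. [col 3: M + M ≡ R (mod 10)] no forcing yet in column 3 (carry-in 1); M=8 is free and consistent — try it, so M=8.
Step 8. [col 5: R + D ≡ P (mod 10)] column 5 reads R+D+carry(1)=P with R=7, P=1; with digits 1,4,5,6,7,8,9 already taken and all letters distinct, the only value for D is 3. So D=3.

Answer: D=3, E=4, M=8, N=5, P=1, Q=6, R=7, Z=9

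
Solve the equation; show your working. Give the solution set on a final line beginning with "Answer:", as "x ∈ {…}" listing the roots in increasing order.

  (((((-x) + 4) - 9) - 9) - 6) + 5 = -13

Step 1. [(((((-x) + 4) - 9) - 9) - 6) + 5 = -13] the outer +5 inverts by subtracting 5 ⇒ sub: ((((-x) + 4) - 9) - 9) - 6 = -18.
Step 2. [((((-x) + 4) - 9) - 9) - 6 = -18] 6 comes off first (add 6) ⇒ sub: (((-x) + 4) - 9) - 9 = -12.
Step 3. [(((-x) + 4) - 9) - 9 = -12] 9 comes off first (add 9) ⇒ sub: ((-x) + 4) - 9 = -3.
Step 4. [((-x) + 4) - 9 = -3] 9 comes off first (add 9). So sub: (-x) + 4 = 6.
Step 5. [(-x) + 4 = 6] the outer +4 inverts by subtracting 4 ⇒ sub: -x = 2.
Step 6. [-x = 2] LHS negated; negate both sides. So neg: x = -2.

Answer: x ∈ {-2}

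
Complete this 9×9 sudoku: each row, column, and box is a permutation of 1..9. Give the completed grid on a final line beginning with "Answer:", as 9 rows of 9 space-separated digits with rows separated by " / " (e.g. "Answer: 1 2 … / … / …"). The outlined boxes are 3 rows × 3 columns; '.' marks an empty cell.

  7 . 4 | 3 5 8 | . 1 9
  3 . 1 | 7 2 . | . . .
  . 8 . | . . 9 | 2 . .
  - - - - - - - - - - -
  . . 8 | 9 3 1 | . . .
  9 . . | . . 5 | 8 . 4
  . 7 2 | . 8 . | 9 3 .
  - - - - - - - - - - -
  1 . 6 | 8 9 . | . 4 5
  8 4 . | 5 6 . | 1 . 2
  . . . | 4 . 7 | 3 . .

Step 1. [r1c7∈{6}] only 6 remains possible at r1c7, so r1c7=6.
Step 2. [r6c1∈{4,5,6}] row 6 places 5 nowhere but r6c1. So r6c1=5.
Step 3. [r4c2∈{6}] r4c2 has the single candidate 6, so r4c2=6.
Step 4. [r4c9∈{7}] only 7 remains possible at r4c9. So r4c9=7.
Step 5. [r6c4∈{6}] r6c4 is down to just 6, so r6c4=6.
Step 6. [r3c3∈{5}] r3c3 is down to just 5. So r3c3=5.
Step 7. [r9c3∈{9}] r9c3 is down to just 9, so r9c3=9.
Step 8. [r2c9∈{8}] nothing but 8 survives at r2c9, so r2c9=8.
Step 9. [r8c6∈{3}] r8c6 has the single candidate 3. So r8c6=3.
Step 10. [r1c2∈{2}] r1c2 has the single candidate 2 ⇒ r1c2=2.
Step 11. [r2c7∈{4,5}] in col 7, 4 fits only at r2c7, so r2c7=4.
Step 12. [r4c8∈{2,5}] in row 4, 2 fits only at r4c8. So r4c8=2.
Step 13. [r9c5∈{1}] r9c5's peers cover all but 1, so r9c5=1.
Step 14. [r3c8∈{7}] r3c8 is down to just 7. So r3c8=7.
Step 15. [r5c3∈{3}] r5c3 has the single candidate 3. So r5c3=3.
Step 16. [r9c9∈{6}] r9c9's peers cover all but 6 ⇒ r9c9=6.
Step 17. [r3c5∈{4}] r3c5 is down to just 4, so r3c5=4.
Step 18. [r9c8∈{8}] r9c8 has the single candidate 8. So r9c8=8.
Step 19. [r5c8∈{6}] r5c8 is down to just 6 ⇒ r5c8=6.
Step 20. [r4c7∈{5}] r4c7 is down to just 5 ⇒ r4c7=5.
Step 21. [r9c1∈{2}] r9c1 is down to just 2. So r9c1=2.
Step 22. [r8c8∈{9}] r8c8 has the single candidate 9, so r8c8=9.
Step 23. [r7c6∈{2}] only 2 remains possible at r7c6. So r7c6=2.
Step 24. [r4c1∈{4}] only 4 remains possible at r4c1, so r4c1=4.
Step 25. [r3c9∈{3}] r3c9 has the single candidate 3. So r3c9=3.
Step 26. [r5c5∈{7}] r5c5 has the single candidate 7 ⇒ r5c5=7.
Step 27. [r3c1∈{6}] r3c1's peers cover all but 6, so r3c1=6.
Step 28. [r6c6∈{4}] nothing but 4 survives at r6c6 ⇒ r6c6=4.
Step 29. [r2c8∈{5}] r2c8's peers cover all but 5 ⇒ r2c8=5.
Step 30. [r5c4∈{2}] r5c4 has the single candidate 2. So r5c4=2.
Step 31. [r2c2∈{9}] only 9 remains possible at r2c2, so r2c2=9.
Step 32. [r3c4∈{1}] r3c4 has the single candidate 1, so r3c4=1.
Step 33. [r7c2∈{3}] r7c2 has the single candidate 3, so r7c2=3.
Step 34. [r2c6∈{6}] r2c6 has the single candidate 6. So r2c6=6.
Step 35. [r8c3∈{7}] r8c3's peers cover all but 7, so r8c3=7.
Step 36. [r7c7∈{7}] r7c7 is down to just 7 ⇒ r7c7=7.
Step 37. [r9c2∈{5}] r9c2 is down to just 5. So r9c2=5.
Step 38. [r6c9∈{1}] nothing but 1 survives at r6c9. So r6c9=1.
Step 39. [r5c2∈{1}] only 1 remains possible at r5c2, so r5c2=1.

Answer: 7 2 4 3 5 8 6 1 9 / 3 9 1 7 2 6 4 5 8 / 6 8 5 1 4 9 2 7 3 / 4 6 8 9 3 1 5 2 7 / 9 1 3 2 7 5 8 6 4 / 5 7 2 6 8 4 9 3 1 / 1 3 6 8 9 2 7 4 5 / 8 4 7 5 6 3 1 9 2 / 2 5 9 4 1 7 3 8 6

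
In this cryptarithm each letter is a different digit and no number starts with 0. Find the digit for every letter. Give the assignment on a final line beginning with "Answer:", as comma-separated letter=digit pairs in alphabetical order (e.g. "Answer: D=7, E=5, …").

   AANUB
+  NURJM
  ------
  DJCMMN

Step 1. [D] the sum has 6 digits but both addends have 5; that extra leading digit D is the final carry, namely 1, so D=1.
Step 2. [col 1: B + M ≡ N (mod 10)] column 1 (B + M ≡ N (mod 10), carry-in 0) doesn't pin B yet; pick B=3 and continue, so B=3.
Step 3. [col 1: B + M ≡ N (mod 10)] no forcing yet in column 1 (carry-in 0); N=9 is free and consistent — try it. So N=9.
Step 4. [col 1: B + M ≡ N (mod 10)] in column 1 we have B+M≡N with carry-in 0; given B=3, N=9 and digits 1,3,9 already taken and all letters distinct, that pins M to 6 ⇒ M=6.
Step 5. [col 2: U + J ≡ M (mod 10)] no forcing yet in column 2 (carry-in 0); U=2 is free and consistent — try it ⇒ U=2.
Step 6. [col 2: U + J ≡ M (mod 10)] in column 2 we have U+J≡M with carry-in 0; given U=2, M=6 and digits 1,2,3,6,9 already taken and all letters distinct, that pins J to 4, so J=4.
Step 7. [col 3: N + R ≡ M (mod 10)] column 3 reads N+R+carry(0)=M with N=9, M=6; with digits 1,2,3,4,6,9 already taken and all letters distinct, the only value for R is 7. So R=7.
Step 8. [col 4: A + U ≡ C (mod 10)] in column 4 we have A+U≡C with carry-in 1; given U=2 and digits 1,2,3,4,6,7,9 already taken and all letters distinct, that pins C to 8, so C=8.
Step 9. [col 4: A + U ≡ C (mod 10)] column 4 reads A+U+carry(1)=C with U=2, C=8; with digits 1,2,3,4,6,7,8,9 already taken and all letters distinct, the only value for A is 5, so A=5.

Answer: A=5, B=3, C=8, D=1, J=4, M=6, N=9, R=7, U=2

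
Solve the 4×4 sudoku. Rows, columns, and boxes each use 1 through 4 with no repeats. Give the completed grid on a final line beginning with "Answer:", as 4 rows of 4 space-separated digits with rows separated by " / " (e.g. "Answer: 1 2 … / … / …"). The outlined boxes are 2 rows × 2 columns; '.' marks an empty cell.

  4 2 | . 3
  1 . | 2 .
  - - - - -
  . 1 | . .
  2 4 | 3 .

Step 1. [r2c4∈{4}] r2c4's peers cover all but 4 ⇒ r2c4=4.
Step 2. [r3c4∈{2}] only 2 remains possible at r3c4. So r3c4=2.
Step 3. [r2c2∈{3}] r2c2 is down to just 3. So r2c2=3.
Step 4. [r3c3∈{4}] r3c3 has the single candidate 4. So r3c3=4.
Step 5. [r3c1∈{3}] only 3 remains possible at r3c1 ⇒ r3c1=3.
Step 6. [r4c4∈{1}] r4c4 is down to just 1, so r4c4=1.
Step 7. [r1c3∈{1}] r1c3's peers cover all but 1 ⇒ r1c3=1.

Answer: 4 2 1 3 / 1 3 2 4 / 3 1 4 2 / 2 4 3 1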